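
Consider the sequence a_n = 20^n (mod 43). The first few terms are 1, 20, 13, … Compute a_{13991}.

26

Listing terms: a_0 = 1, a_1 = 20, a_2 = 13, a_3 = 2, a_4 = 40, a_5 = 26, a_6 = 4, a_7 = 37, a_8 = 9, a_9 = 8, a_{10} = 31, a_{11} = 18, a_{12} = 16, a_{13} = 19, a_{14} = 36, a_{15} = 32, a_{16} = 38, a_{17} = 29, a_{18} = 21, a_{19} = 33, a_{20} = 15, a_{21} = 42, a_{22} = 23, a_{23} = 30, a_{24} = 41, a_{25} = 3, a_{26} = 17, a_{27} = 39, a_{28} = 6, a_{29} = 34, a_{30} = 35, a_{31} = 12, a_{32} = 25, a_{33} = 27, a_{34} = 24, a_{35} = 7, a_{36} = 11, a_{37} = 5, a_{38} = 14, a_{39} = 22, a_{40} = 10, a_{41} = 28, a_{42} = 1.
The sequence repeats with period 42.
(13991 - 0) mod 42 = 5, so a_{13991} = a_5 = 26.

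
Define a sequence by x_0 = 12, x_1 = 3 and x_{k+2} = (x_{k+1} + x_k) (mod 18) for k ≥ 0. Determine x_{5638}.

3

We have x_0 = 12; x_1 = 3; x_2 = 15; x_3 = 0; x_4 = 15; x_5 = 15; x_6 = 12; x_7 = 9; x_8 = 3; x_9 = 12; x_{10} = 15; x_{11} = 9; x_{12} = 6; x_{13} = 15; x_{14} = 3; x_{15} = 0; x_{16} = 3; x_{17} = 3; x_{18} = 6; x_{19} = 9; x_{20} = 15; x_{21} = 6; x_{22} = 3; x_{23} = 9; x_{24} = 12; x_{25} = 3.
Since (x_{24}, x_{25}) = (x_0, x_1) = (12, 3) (two consecutive terms determine the rest), the sequence is periodic with period 24.
(5638 - 0) mod 24 = 22, so x_{5638} = x_{22} = 3.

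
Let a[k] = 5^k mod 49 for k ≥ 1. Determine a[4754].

Computing terms: a[1] = 5,  a[2] = 25,  a[3] = 27,  a[4] = 37,  a[5] = 38,  a[6] = 43,  a[7] = 19,  a[8] = 46,  a[9] = 34,  a[10] = 23,  a[11] = 17,  a[12] = 36,  a[13] = 33,  a[14] = 18,  a[15] = 41,  a[16] = 9,  a[17] = 45,  a[18] = 29,  a[19] = 47,  a[20] = 39,  a[21] = 48,  a[22] = 44,  a[23] = 24,  a[24] = 22,  a[25] = 12,  a[26] = 11,  a[27] = 6,  a[28] = 30,  a[29] = 3,  a[30] = 15,  a[31] = 26,  a[32] = 32,  a[33] = 13,  a[34] = 16,  a[35] = 31,  a[36] = 8,  a[37] = 40,  a[38] = 4,  a[39] = 20,  a[40] = 2,  a[41] = 10,  a[42] = 1,  a[43] = 5.
Since a[43] = a[1] = 5, the sequence is periodic with period 42.
So a[4754] = a[1 + ((4754-1) mod 42)] = a[8] = 46.

46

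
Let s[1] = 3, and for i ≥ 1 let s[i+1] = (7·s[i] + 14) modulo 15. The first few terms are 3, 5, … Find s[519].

4

Listing terms: s[1] = 3,  s[2] = 5,  s[3] = 4,  s[4] = 12,  s[5] = 8,  s[6] = 10,  s[7] = 9,  s[8] = 2,  s[9] = 13,  s[10] = 0,  s[11] = 14,  s[12] = 7,  s[13] = 3.
The sequence repeats with period 12.
(519 - 1) mod 12 = 2, so s[519] = s[3] = 4.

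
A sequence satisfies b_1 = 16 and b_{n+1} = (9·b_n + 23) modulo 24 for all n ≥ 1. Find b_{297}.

8

Listing terms: b_1 = 16, b_2 = 23, b_3 = 14, b_4 = 5, b_5 = 20, b_6 = 11, b_7 = 2, b_8 = 17, b_9 = 8, b_{10} = 23.
Since b_{10} = b_2 = 23, the sequence is eventually periodic: after a pre-period of length 1 it cycles with period 8.
For n ≥ 2, b_n depends only on (n - 2) mod 8. (297 - 2) mod 8 = 7, so b_{297} = b_9 = 8.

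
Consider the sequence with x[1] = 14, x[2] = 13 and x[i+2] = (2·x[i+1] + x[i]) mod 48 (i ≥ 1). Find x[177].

x[1] = 14; x[2] = 13; x[3] = 40; x[4] = 45; x[5] = 34; x[6] = 17; x[7] = 20; x[8] = 9; x[9] = 38; x[10] = 37; x[11] = 16; x[12] = 21; x[13] = 10; x[14] = 41; x[15] = 44; x[16] = 33; x[17] = 14; x[18] = 13.
Since (x[17], x[18]) = (x[1], x[2]) = (14, 13) (two consecutive terms determine the rest), the sequence is periodic with period 16.
So x[177] = x[1 + ((177-1) mod 16)] = x[1] = 14.

14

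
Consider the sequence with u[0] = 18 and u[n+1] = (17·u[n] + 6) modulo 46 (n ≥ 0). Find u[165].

10

Computing terms: u[0] = 18,  u[1] = 36,  u[2] = 20,  u[3] = 24,  u[4] = 0,  u[5] = 6,  u[6] = 16,  u[7] = 2,  u[8] = 40,  u[9] = 42,  u[10] = 30,  u[11] = 10,  u[12] = 38,  u[13] = 8,  u[14] = 4,  u[15] = 28,  u[16] = 22,  u[17] = 12,  u[18] = 26,  u[19] = 34,  u[20] = 32,  u[21] = 44,  u[22] = 18.
Since u[22] = u[0] = 18, the sequence is periodic with period 22.
(165 - 0) mod 22 = 11, so u[165] = u[11] = 10.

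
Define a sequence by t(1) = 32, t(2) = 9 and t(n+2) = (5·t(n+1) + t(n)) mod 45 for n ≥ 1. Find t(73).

Computing terms: t(1) = 32,  t(2) = 9,  t(3) = 32,  t(4) = 34,  t(5) = 22,  t(6) = 9,  t(7) = 22,  t(8) = 29,  t(9) = 32,  t(10) = 9.
Since (t(9), t(10)) = (t(1), t(2)) = (32, 9) (two consecutive terms determine the rest), the sequence is periodic with period 8.
So t(73) = t(1 + ((73-1) mod 8)) = t(1) = 32.

32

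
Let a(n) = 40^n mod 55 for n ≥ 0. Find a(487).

a(0) = 1; a(1) = 40; a(2) = 5; a(3) = 35; a(4) = 25; a(5) = 10; a(6) = 15; a(7) = 50; a(8) = 20; a(9) = 30; a(10) = 45; a(11) = 40.
Since a(11) = a(1) = 40, the sequence is eventually periodic: after a pre-period of length 1 it cycles with period 10.
For n ≥ 1, a(n) depends only on (n - 1) mod 10. (487 - 1) mod 10 = 6, so a(487) = a(7) = 50.

50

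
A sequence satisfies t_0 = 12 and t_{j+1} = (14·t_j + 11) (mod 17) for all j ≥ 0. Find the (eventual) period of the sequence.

We have t_0 = 12, t_1 = 9, t_2 = 1, t_3 = 8, t_4 = 4, t_5 = 16, t_6 = 14, t_7 = 3, t_8 = 2, t_9 = 5, t_{10} = 13, t_{11} = 6, t_{12} = 10, t_{13} = 15, t_{14} = 0, t_{15} = 11, t_{16} = 12.
Since t_{16} = t_0 = 12, the sequence is periodic with period 16.

16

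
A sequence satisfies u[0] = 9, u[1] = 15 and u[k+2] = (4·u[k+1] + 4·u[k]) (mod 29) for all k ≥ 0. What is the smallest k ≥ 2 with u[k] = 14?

4

u[0] = 9, u[1] = 15, u[2] = 9, u[3] = 9, u[4] = 14, u[5] = 5, u[6] = 18, u[7] = 5, u[8] = 5, u[9] = 11, u[10] = 6, u[11] = 10, u[12] = 6, u[13] = 6, u[14] = 19, u[15] = 13, u[16] = 12, u[17] = 13, u[18] = 13, u[19] = 17, u[20] = 4, u[21] = 26, u[22] = 4, u[23] = 4, u[24] = 3, u[25] = 28, u[26] = 8, u[27] = 28, u[28] = 28, u[29] = 21, u[30] = 22, u[31] = 27, u[32] = 22, u[33] = 22, u[34] = 2, u[35] = 9, u[36] = 15.
The sequence repeats with period 35.
The value 14 first appears (with k ≥ 2) at u[4].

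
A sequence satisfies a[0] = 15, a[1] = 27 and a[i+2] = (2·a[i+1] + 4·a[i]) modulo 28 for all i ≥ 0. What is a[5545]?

8

Listing terms: a[0] = 15; a[1] = 27; a[2] = 2; a[3] = 0; a[4] = 8; a[5] = 16; a[6] = 8; a[7] = 24; a[8] = 24; a[9] = 4; a[10] = 20; a[11] = 0; a[12] = 24; a[13] = 20; a[14] = 24; a[15] = 16; a[16] = 16; a[17] = 12; a[18] = 4; a[19] = 0; a[20] = 16; a[21] = 4; a[22] = 16; a[23] = 20; a[24] = 20; a[25] = 8; a[26] = 12; a[27] = 0; a[28] = 20; a[29] = 12; a[30] = 20; a[31] = 4; a[32] = 4; a[33] = 24; a[34] = 8; a[35] = 0; a[36] = 4; a[37] = 8; a[38] = 4; a[39] = 12; a[40] = 12; a[41] = 16; a[42] = 24; a[43] = 0; a[44] = 12; a[45] = 24; a[46] = 12; a[47] = 8; a[48] = 8; a[49] = 20; a[50] = 16; a[51] = 0; a[52] = 8.
Since (a[51], a[52]) = (a[3], a[4]) = (0, 8) (two consecutive terms determine the rest), the sequence is eventually periodic: after a pre-period of length 3 it cycles with period 48.
For i ≥ 3, a[i] depends only on (i - 3) mod 48. (5545 - 3) mod 48 = 22, so a[5545] = a[25] = 8.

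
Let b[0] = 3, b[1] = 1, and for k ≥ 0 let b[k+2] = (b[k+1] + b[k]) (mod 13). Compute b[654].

1

b[0] = 3, b[1] = 1, b[2] = 4, b[3] = 5, b[4] = 9, b[5] = 1, b[6] = 10, b[7] = 11, b[8] = 8, b[9] = 6, b[10] = 1, b[11] = 7, b[12] = 8, b[13] = 2, b[14] = 10, b[15] = 12, b[16] = 9, b[17] = 8, b[18] = 4, b[19] = 12, b[20] = 3, b[21] = 2, b[22] = 5, b[23] = 7, b[24] = 12, b[25] = 6, b[26] = 5, b[27] = 11, b[28] = 3, b[29] = 1.
Since (b[28], b[29]) = (b[0], b[1]) = (3, 1) (two consecutive terms determine the rest), the sequence is periodic with period 28.
(654 - 0) mod 28 = 10, so b[654] = b[10] = 1.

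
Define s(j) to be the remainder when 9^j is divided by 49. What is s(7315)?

30

Listing terms: s(0) = 1,  s(1) = 9,  s(2) = 32,  s(3) = 43,  s(4) = 44,  s(5) = 4,  s(6) = 36,  s(7) = 30,  s(8) = 25,  s(9) = 29,  s(10) = 16,  s(11) = 46,  s(12) = 22,  s(13) = 2,  s(14) = 18,  s(15) = 15,  s(16) = 37,  s(17) = 39,  s(18) = 8,  s(19) = 23,  s(20) = 11,  s(21) = 1.
Since s(21) = s(0) = 1, the sequence is periodic with period 21.
So s(7315) = s(0 + ((7315-0) mod 21)) = s(7) = 30.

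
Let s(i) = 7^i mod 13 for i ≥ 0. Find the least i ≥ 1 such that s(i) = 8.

We have s(0) = 1, s(1) = 7, s(2) = 10, s(3) = 5, s(4) = 9, s(5) = 11, s(6) = 12, s(7) = 6, s(8) = 3, s(9) = 8, s(10) = 4, s(11) = 2, s(12) = 1.
Since s(12) = s(0) = 1, the sequence is periodic with period 12.
The value 8 first appears (with i ≥ 1) at s(9).

9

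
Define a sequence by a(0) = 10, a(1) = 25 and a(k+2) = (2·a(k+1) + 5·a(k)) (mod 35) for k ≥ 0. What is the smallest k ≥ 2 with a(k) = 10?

Listing terms: a(0) = 10, a(1) = 25, a(2) = 30, a(3) = 10, a(4) = 30, a(5) = 5, a(6) = 20, a(7) = 30, a(8) = 20, a(9) = 15, a(10) = 25, a(11) = 20, a(12) = 25, a(13) = 10, a(14) = 5, a(15) = 25, a(16) = 5, a(17) = 30, a(18) = 15, a(19) = 5, a(20) = 15, a(21) = 20, a(22) = 10, a(23) = 15, a(24) = 10, a(25) = 25.
The sequence repeats with period 24.
The value 10 first appears (with k ≥ 2) at a(3).

3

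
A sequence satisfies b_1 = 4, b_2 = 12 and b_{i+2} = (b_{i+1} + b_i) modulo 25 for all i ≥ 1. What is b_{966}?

Listing terms: b_1 = 4,  b_2 = 12,  b_3 = 16,  b_4 = 3,  b_5 = 19,  b_6 = 22,  b_7 = 16,  b_8 = 13,  b_9 = 4,  b_{10} = 17,  b_{11} = 21,  b_{12} = 13,  b_{13} = 9,  b_{14} = 22,  b_{15} = 6,  b_{16} = 3,  b_{17} = 9,  b_{18} = 12,  b_{19} = 21,  b_{20} = 8,  b_{21} = 4,  b_{22} = 12.
Since (b_{21}, b_{22}) = (b_1, b_2) = (4, 12) (two consecutive terms determine the rest), the sequence is periodic with period 20.
So b_{966} = b_{1 + ((966-1) mod 20)} = b_6 = 22.

22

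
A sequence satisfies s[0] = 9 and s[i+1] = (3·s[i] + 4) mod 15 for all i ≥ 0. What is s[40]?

4

Computing terms: s[0] = 9; s[1] = 1; s[2] = 7; s[3] = 10; s[4] = 4; s[5] = 1.
Since s[5] = s[1] = 1, the sequence is eventually periodic: after a pre-period of length 1 it cycles with period 4.
For i ≥ 1, s[i] depends only on (i - 1) mod 4. (40 - 1) mod 4 = 3, so s[40] = s[4] = 4.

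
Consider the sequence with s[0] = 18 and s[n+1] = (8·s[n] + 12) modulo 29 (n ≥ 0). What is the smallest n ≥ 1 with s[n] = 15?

10

s[0] = 18, s[1] = 11, s[2] = 13, s[3] = 0, s[4] = 12, s[5] = 21, s[6] = 6, s[7] = 2, s[8] = 28, s[9] = 4, s[10] = 15, s[11] = 16, s[12] = 24, s[13] = 1, s[14] = 20, s[15] = 27, s[16] = 25, s[17] = 9, s[18] = 26, s[19] = 17, s[20] = 3, s[21] = 7, s[22] = 10, s[23] = 5, s[24] = 23, s[25] = 22, s[26] = 14, s[27] = 8, s[28] = 18.
Since s[28] = s[0] = 18, the sequence is periodic with period 28.
The value 15 first appears (with n ≥ 1) at s[10].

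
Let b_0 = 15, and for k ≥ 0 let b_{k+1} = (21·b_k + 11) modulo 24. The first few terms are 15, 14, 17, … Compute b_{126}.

Computing terms: b_0 = 15; b_1 = 14; b_2 = 17; b_3 = 8; b_4 = 11; b_5 = 2; b_6 = 5; b_7 = 20; b_8 = 23; b_9 = 14.
Since b_9 = b_1 = 14, the sequence is eventually periodic: after a pre-period of length 1 it cycles with period 8.
For k ≥ 1, b_k depends only on (k - 1) mod 8. (126 - 1) mod 8 = 5, so b_{126} = b_6 = 5.

5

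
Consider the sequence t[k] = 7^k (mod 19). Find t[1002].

1

t[1] = 7; t[2] = 11; t[3] = 1; t[4] = 7.
Since t[4] = t[1] = 7, the sequence is periodic with period 3.
(1002 - 1) mod 3 = 2, so t[1002] = t[3] = 1.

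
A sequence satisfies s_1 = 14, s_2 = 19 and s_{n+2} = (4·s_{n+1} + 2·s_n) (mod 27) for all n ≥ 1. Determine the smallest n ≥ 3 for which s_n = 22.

s_1 = 14; s_2 = 19; s_3 = 23; s_4 = 22; s_5 = 26; s_6 = 13; s_7 = 23; s_8 = 10; s_9 = 5; s_{10} = 13; s_{11} = 8; s_{12} = 4; s_{13} = 5; s_{14} = 1; s_{15} = 14; s_{16} = 4; s_{17} = 17; s_{18} = 22; s_{19} = 14; s_{20} = 19.
The sequence repeats with period 18.
The value 22 first appears (with n ≥ 3) at s_4.

4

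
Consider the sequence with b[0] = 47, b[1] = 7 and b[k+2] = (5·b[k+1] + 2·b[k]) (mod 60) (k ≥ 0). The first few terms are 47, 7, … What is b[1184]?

Listing terms: b[0] = 47, b[1] = 7, b[2] = 9, b[3] = 59, b[4] = 13, b[5] = 3, b[6] = 41, b[7] = 31, b[8] = 57, b[9] = 47, b[10] = 49, b[11] = 39, b[12] = 53, b[13] = 43, b[14] = 21, b[15] = 11, b[16] = 37, b[17] = 27, b[18] = 29, b[19] = 19, b[20] = 33, b[21] = 23, b[22] = 1, b[23] = 51, b[24] = 17, b[25] = 7, b[26] = 9.
Since (b[25], b[26]) = (b[1], b[2]) = (7, 9) (two consecutive terms determine the rest), the sequence is eventually periodic: after a pre-period of length 1 it cycles with period 24.
For k ≥ 1, b[k] depends only on (k - 1) mod 24. (1184 - 1) mod 24 = 7, so b[1184] = b[8] = 57.

57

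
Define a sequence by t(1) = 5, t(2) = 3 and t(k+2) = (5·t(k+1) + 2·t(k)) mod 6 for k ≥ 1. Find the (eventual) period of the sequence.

3

Listing terms: t(1) = 5; t(2) = 3; t(3) = 1; t(4) = 5; t(5) = 3.
Since (t(4), t(5)) = (t(1), t(2)) = (5, 3) (two consecutive terms determine the rest), the sequence is periodic with period 3.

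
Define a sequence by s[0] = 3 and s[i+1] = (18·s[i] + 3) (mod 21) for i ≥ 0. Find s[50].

0

We have s[0] = 3; s[1] = 15; s[2] = 0; s[3] = 3.
Since s[3] = s[0] = 3, the sequence is periodic with period 3.
(50 - 0) mod 3 = 2, so s[50] = s[2] = 0.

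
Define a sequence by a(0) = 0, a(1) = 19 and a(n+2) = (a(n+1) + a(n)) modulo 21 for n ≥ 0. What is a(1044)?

15

Computing terms: a(0) = 0; a(1) = 19; a(2) = 19; a(3) = 17; a(4) = 15; a(5) = 11; a(6) = 5; a(7) = 16; a(8) = 0; a(9) = 16; a(10) = 16; a(11) = 11; a(12) = 6; a(13) = 17; a(14) = 2; a(15) = 19; a(16) = 0; a(17) = 19.
Since (a(16), a(17)) = (a(0), a(1)) = (0, 19) (two consecutive terms determine the rest), the sequence is periodic with period 16.
(1044 - 0) mod 16 = 4, so a(1044) = a(4) = 15.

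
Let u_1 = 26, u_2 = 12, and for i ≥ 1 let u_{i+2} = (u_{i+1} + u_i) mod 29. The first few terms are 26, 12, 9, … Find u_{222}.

4

Computing terms: u_1 = 26,  u_2 = 12,  u_3 = 9,  u_4 = 21,  u_5 = 1,  u_6 = 22,  u_7 = 23,  u_8 = 16,  u_9 = 10,  u_{10} = 26,  u_{11} = 7,  u_{12} = 4,  u_{13} = 11,  u_{14} = 15,  u_{15} = 26,  u_{16} = 12.
The sequence repeats with period 14.
(222 - 1) mod 14 = 11, so u_{222} = u_{12} = 4.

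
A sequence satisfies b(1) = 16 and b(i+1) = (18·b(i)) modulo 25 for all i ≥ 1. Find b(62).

13

Listing terms: b(1) = 16, b(2) = 13, b(3) = 9, b(4) = 12, b(5) = 16.
The sequence repeats with period 4.
So b(62) = b(1 + ((62-1) mod 4)) = b(2) = 13.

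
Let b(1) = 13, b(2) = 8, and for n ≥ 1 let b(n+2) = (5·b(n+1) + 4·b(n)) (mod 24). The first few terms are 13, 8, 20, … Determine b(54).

4

Listing terms: b(1) = 13,  b(2) = 8,  b(3) = 20,  b(4) = 12,  b(5) = 20,  b(6) = 4,  b(7) = 4,  b(8) = 12,  b(9) = 4,  b(10) = 20,  b(11) = 20,  b(12) = 12.
Since (b(11), b(12)) = (b(3), b(4)) = (20, 12) (two consecutive terms determine the rest), the sequence is eventually periodic: after a pre-period of length 2 it cycles with period 8.
For n ≥ 3, b(n) depends only on (n - 3) mod 8. (54 - 3) mod 8 = 3, so b(54) = b(6) = 4.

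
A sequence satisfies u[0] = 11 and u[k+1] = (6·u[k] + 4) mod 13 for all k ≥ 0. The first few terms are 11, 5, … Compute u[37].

5

We have u[0] = 11, u[1] = 5, u[2] = 8, u[3] = 0, u[4] = 4, u[5] = 2, u[6] = 3, u[7] = 9, u[8] = 6, u[9] = 1, u[10] = 10, u[11] = 12, u[12] = 11.
The sequence repeats with period 12.
So u[37] = u[0 + ((37-0) mod 12)] = u[1] = 5.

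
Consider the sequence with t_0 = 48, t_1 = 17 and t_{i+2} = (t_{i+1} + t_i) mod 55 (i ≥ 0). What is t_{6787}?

0

We have t_0 = 48, t_1 = 17, t_2 = 10, t_3 = 27, t_4 = 37, t_5 = 9, t_6 = 46, t_7 = 0, t_8 = 46, t_9 = 46, t_{10} = 37, t_{11} = 28, t_{12} = 10, t_{13} = 38, t_{14} = 48, t_{15} = 31, t_{16} = 24, t_{17} = 0, t_{18} = 24, t_{19} = 24, t_{20} = 48, t_{21} = 17.
Since (t_{20}, t_{21}) = (t_0, t_1) = (48, 17) (two consecutive terms determine the rest), the sequence is periodic with period 20.
So t_{6787} = t_{0 + ((6787-0) mod 20)} = t_7 = 0.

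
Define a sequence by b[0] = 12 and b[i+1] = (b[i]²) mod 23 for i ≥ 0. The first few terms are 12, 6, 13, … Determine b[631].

Listing terms: b[0] = 12; b[1] = 6; b[2] = 13; b[3] = 8; b[4] = 18; b[5] = 2; b[6] = 4; b[7] = 16; b[8] = 3; b[9] = 9; b[10] = 12.
Since b[10] = b[0] = 12, the sequence is periodic with period 10.
So b[631] = b[0 + ((631-0) mod 10)] = b[1] = 6.

6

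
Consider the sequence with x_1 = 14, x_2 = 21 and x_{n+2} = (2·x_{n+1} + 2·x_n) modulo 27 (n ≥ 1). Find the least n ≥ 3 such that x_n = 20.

x_1 = 14, x_2 = 21, x_3 = 16, x_4 = 20, x_5 = 18, x_6 = 22, x_7 = 26, x_8 = 15, x_9 = 1, x_{10} = 5, x_{11} = 12, x_{12} = 7, x_{13} = 11, x_{14} = 9, x_{15} = 13, x_{16} = 17, x_{17} = 6, x_{18} = 19, x_{19} = 23, x_{20} = 3, x_{21} = 25, x_{22} = 2, x_{23} = 0, x_{24} = 4, x_{25} = 8, x_{26} = 24, x_{27} = 10, x_{28} = 14, x_{29} = 21.
Since (x_{28}, x_{29}) = (x_1, x_2) = (14, 21) (two consecutive terms determine the rest), the sequence is periodic with period 27.
The value 20 first appears (with n ≥ 3) at x_4.

4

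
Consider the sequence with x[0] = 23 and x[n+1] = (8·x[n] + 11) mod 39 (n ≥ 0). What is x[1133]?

Computing terms: x[0] = 23,  x[1] = 0,  x[2] = 11,  x[3] = 21,  x[4] = 23.
The sequence repeats with period 4.
(1133 - 0) mod 4 = 1, so x[1133] = x[1] = 0.

0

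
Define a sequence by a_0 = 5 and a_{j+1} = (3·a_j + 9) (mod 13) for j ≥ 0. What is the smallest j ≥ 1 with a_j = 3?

Computing terms: a_0 = 5; a_1 = 11; a_2 = 3; a_3 = 5.
The sequence repeats with period 3.
The value 3 first appears (with j ≥ 1) at a_2.

2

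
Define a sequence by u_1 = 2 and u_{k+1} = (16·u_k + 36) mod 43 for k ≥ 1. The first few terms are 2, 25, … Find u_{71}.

u_1 = 2,  u_2 = 25,  u_3 = 6,  u_4 = 3,  u_5 = 41,  u_6 = 4,  u_7 = 14,  u_8 = 2.
The sequence repeats with period 7.
(71 - 1) mod 7 = 0, so u_{71} = u_1 = 2.

2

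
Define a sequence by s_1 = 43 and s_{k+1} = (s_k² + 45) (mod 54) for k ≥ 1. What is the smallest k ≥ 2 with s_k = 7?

Computing terms: s_1 = 43; s_2 = 4; s_3 = 7; s_4 = 40; s_5 = 25; s_6 = 22; s_7 = 43.
Since s_7 = s_1 = 43, the sequence is periodic with period 6.
The value 7 first appears (with k ≥ 2) at s_3.

3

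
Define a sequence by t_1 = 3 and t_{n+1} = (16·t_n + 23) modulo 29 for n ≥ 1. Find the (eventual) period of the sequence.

7

Computing terms: t_1 = 3, t_2 = 13, t_3 = 28, t_4 = 7, t_5 = 19, t_6 = 8, t_7 = 6, t_8 = 3.
The sequence repeats with period 7.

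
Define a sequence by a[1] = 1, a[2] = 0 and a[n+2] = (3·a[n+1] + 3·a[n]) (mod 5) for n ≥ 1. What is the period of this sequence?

We have a[1] = 1, a[2] = 0, a[3] = 3, a[4] = 4, a[5] = 1, a[6] = 0.
Since (a[5], a[6]) = (a[1], a[2]) = (1, 0) (two consecutive terms determine the rest), the sequence is periodic with period 4.

4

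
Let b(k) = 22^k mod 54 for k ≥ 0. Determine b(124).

Listing terms: b(0) = 1, b(1) = 22, b(2) = 52, b(3) = 10, b(4) = 4, b(5) = 34, b(6) = 46, b(7) = 40, b(8) = 16, b(9) = 28, b(10) = 22.
Since b(10) = b(1) = 22, the sequence is eventually periodic: after a pre-period of length 1 it cycles with period 9.
For k ≥ 1, b(k) depends only on (k - 1) mod 9. (124 - 1) mod 9 = 6, so b(124) = b(7) = 40.

40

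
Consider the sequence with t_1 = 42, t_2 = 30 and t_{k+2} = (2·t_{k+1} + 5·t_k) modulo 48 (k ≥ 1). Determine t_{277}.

Computing terms: t_1 = 42,  t_2 = 30,  t_3 = 30,  t_4 = 18,  t_5 = 42,  t_6 = 30.
The sequence repeats with period 4.
So t_{277} = t_{1 + ((277-1) mod 4)} = t_1 = 42.

42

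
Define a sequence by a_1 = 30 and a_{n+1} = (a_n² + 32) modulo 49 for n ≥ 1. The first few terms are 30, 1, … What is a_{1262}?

1

Computing terms: a_1 = 30, a_2 = 1, a_3 = 33, a_4 = 43, a_5 = 19, a_6 = 1.
Since a_6 = a_2 = 1, the sequence is eventually periodic: after a pre-period of length 1 it cycles with period 4.
For n ≥ 2, a_n depends only on (n - 2) mod 4. (1262 - 2) mod 4 = 0, so a_{1262} = a_2 = 1.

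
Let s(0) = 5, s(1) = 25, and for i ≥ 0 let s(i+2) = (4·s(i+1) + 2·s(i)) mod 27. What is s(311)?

s(0) = 5, s(1) = 25, s(2) = 2, s(3) = 4, s(4) = 20, s(5) = 7, s(6) = 14, s(7) = 16, s(8) = 11, s(9) = 22, s(10) = 2, s(11) = 25, s(12) = 23, s(13) = 7, s(14) = 20, s(15) = 13, s(16) = 11, s(17) = 16, s(18) = 5, s(19) = 25.
The sequence repeats with period 18.
So s(311) = s(0 + ((311-0) mod 18)) = s(5) = 7.

7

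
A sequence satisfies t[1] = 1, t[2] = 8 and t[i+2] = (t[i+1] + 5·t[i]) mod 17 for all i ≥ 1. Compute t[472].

15

We have t[1] = 1,  t[2] = 8,  t[3] = 13,  t[4] = 2,  t[5] = 16,  t[6] = 9,  t[7] = 4,  t[8] = 15,  t[9] = 1,  t[10] = 8.
Since (t[9], t[10]) = (t[1], t[2]) = (1, 8) (two consecutive terms determine the rest), the sequence is periodic with period 8.
So t[472] = t[1 + ((472-1) mod 8)] = t[8] = 15.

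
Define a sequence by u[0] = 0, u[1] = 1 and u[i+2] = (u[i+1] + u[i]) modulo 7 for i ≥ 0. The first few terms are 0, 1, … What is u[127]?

Listing terms: u[0] = 0, u[1] = 1, u[2] = 1, u[3] = 2, u[4] = 3, u[5] = 5, u[6] = 1, u[7] = 6, u[8] = 0, u[9] = 6, u[10] = 6, u[11] = 5, u[12] = 4, u[13] = 2, u[14] = 6, u[15] = 1, u[16] = 0, u[17] = 1.
Since (u[16], u[17]) = (u[0], u[1]) = (0, 1) (two consecutive terms determine the rest), the sequence is periodic with period 16.
So u[127] = u[0 + ((127-0) mod 16)] = u[15] = 1.

1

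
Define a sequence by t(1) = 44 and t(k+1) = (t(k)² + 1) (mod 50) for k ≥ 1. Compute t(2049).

Computing terms: t(1) = 44,  t(2) = 37,  t(3) = 20,  t(4) = 1,  t(5) = 2,  t(6) = 5,  t(7) = 26,  t(8) = 27,  t(9) = 30,  t(10) = 1.
Since t(10) = t(4) = 1, the sequence is eventually periodic: after a pre-period of length 3 it cycles with period 6.
For k ≥ 4, t(k) depends only on (k - 4) mod 6. (2049 - 4) mod 6 = 5, so t(2049) = t(9) = 30.

30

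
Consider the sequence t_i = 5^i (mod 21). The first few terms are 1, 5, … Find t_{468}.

1

t_0 = 1,  t_1 = 5,  t_2 = 4,  t_3 = 20,  t_4 = 16,  t_5 = 17,  t_6 = 1.
The sequence repeats with period 6.
So t_{468} = t_{0 + ((468-0) mod 6)} = t_0 = 1.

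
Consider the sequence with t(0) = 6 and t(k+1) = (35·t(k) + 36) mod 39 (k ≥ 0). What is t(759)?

We have t(0) = 6, t(1) = 12, t(2) = 27, t(3) = 6.
Since t(3) = t(0) = 6, the sequence is periodic with period 3.
(759 - 0) mod 3 = 0, so t(759) = t(0) = 6.

6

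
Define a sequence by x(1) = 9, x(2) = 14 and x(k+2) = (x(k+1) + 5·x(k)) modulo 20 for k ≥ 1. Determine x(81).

19

We have x(1) = 9,  x(2) = 14,  x(3) = 19,  x(4) = 9,  x(5) = 4,  x(6) = 9,  x(7) = 9,  x(8) = 14.
The sequence repeats with period 6.
(81 - 1) mod 6 = 2, so x(81) = x(3) = 19.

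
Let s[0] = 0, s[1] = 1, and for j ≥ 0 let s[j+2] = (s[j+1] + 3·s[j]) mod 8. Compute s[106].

7

s[0] = 0; s[1] = 1; s[2] = 1; s[3] = 4; s[4] = 7; s[5] = 3; s[6] = 0; s[7] = 1.
Since (s[6], s[7]) = (s[0], s[1]) = (0, 1) (two consecutive terms determine the rest), the sequence is periodic with period 6.
So s[106] = s[0 + ((106-0) mod 6)] = s[4] = 7.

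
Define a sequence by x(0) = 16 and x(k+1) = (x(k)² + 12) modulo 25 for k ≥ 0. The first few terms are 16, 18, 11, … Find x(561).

Listing terms: x(0) = 16; x(1) = 18; x(2) = 11; x(3) = 8; x(4) = 1; x(5) = 13; x(6) = 6; x(7) = 23; x(8) = 16.
The sequence repeats with period 8.
So x(561) = x(0 + ((561-0) mod 8)) = x(1) = 18.

18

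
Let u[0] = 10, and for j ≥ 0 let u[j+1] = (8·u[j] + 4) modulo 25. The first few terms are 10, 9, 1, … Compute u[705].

Listing terms: u[0] = 10,  u[1] = 9,  u[2] = 1,  u[3] = 12,  u[4] = 0,  u[5] = 4,  u[6] = 11,  u[7] = 17,  u[8] = 15,  u[9] = 24,  u[10] = 21,  u[11] = 22,  u[12] = 5,  u[13] = 19,  u[14] = 6,  u[15] = 2,  u[16] = 20,  u[17] = 14,  u[18] = 16,  u[19] = 7,  u[20] = 10.
Since u[20] = u[0] = 10, the sequence is periodic with period 20.
So u[705] = u[0 + ((705-0) mod 20)] = u[5] = 4.

4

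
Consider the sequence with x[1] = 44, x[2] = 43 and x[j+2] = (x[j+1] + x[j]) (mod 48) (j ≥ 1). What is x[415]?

We have x[1] = 44; x[2] = 43; x[3] = 39; x[4] = 34; x[5] = 25; x[6] = 11; x[7] = 36; x[8] = 47; x[9] = 35; x[10] = 34; x[11] = 21; x[12] = 7; x[13] = 28; x[14] = 35; x[15] = 15; x[16] = 2; x[17] = 17; x[18] = 19; x[19] = 36; x[20] = 7; x[21] = 43; x[22] = 2; x[23] = 45; x[24] = 47; x[25] = 44; x[26] = 43.
The sequence repeats with period 24.
(415 - 1) mod 24 = 6, so x[415] = x[7] = 36.

36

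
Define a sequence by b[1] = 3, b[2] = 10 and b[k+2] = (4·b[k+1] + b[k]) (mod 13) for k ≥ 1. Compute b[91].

3

Listing terms: b[1] = 3,  b[2] = 10,  b[3] = 4,  b[4] = 0,  b[5] = 4,  b[6] = 3,  b[7] = 3,  b[8] = 2,  b[9] = 11,  b[10] = 7,  b[11] = 0,  b[12] = 7,  b[13] = 2,  b[14] = 2,  b[15] = 10,  b[16] = 3,  b[17] = 9,  b[18] = 0,  b[19] = 9,  b[20] = 10,  b[21] = 10,  b[22] = 11,  b[23] = 2,  b[24] = 6,  b[25] = 0,  b[26] = 6,  b[27] = 11,  b[28] = 11,  b[29] = 3,  b[30] = 10.
The sequence repeats with period 28.
(91 - 1) mod 28 = 6, so b[91] = b[7] = 3.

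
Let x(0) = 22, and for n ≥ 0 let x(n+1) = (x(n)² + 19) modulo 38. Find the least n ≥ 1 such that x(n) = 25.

We have x(0) = 22,  x(1) = 9,  x(2) = 24,  x(3) = 25,  x(4) = 36,  x(5) = 23,  x(6) = 16,  x(7) = 9.
Since x(7) = x(1) = 9, the sequence is eventually periodic: after a pre-period of length 1 it cycles with period 6.
The value 25 first appears (with n ≥ 1) at x(3).

3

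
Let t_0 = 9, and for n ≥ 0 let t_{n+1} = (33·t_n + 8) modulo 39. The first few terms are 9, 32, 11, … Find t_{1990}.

14

Listing terms: t_0 = 9; t_1 = 32; t_2 = 11; t_3 = 20; t_4 = 5; t_5 = 17; t_6 = 23; t_7 = 26; t_8 = 8; t_9 = 38; t_{10} = 14; t_{11} = 2; t_{12} = 35; t_{13} = 32.
Since t_{13} = t_1 = 32, the sequence is eventually periodic: after a pre-period of length 1 it cycles with period 12.
For n ≥ 1, t_n depends only on (n - 1) mod 12. (1990 - 1) mod 12 = 9, so t_{1990} = t_{10} = 14.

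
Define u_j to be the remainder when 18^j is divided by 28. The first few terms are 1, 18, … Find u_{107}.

u_0 = 1; u_1 = 18; u_2 = 16; u_3 = 8; u_4 = 4; u_5 = 16.
Since u_5 = u_2 = 16, the sequence is eventually periodic: after a pre-period of length 2 it cycles with period 3.
For j ≥ 2, u_j depends only on (j - 2) mod 3. (107 - 2) mod 3 = 0, so u_{107} = u_2 = 16.

16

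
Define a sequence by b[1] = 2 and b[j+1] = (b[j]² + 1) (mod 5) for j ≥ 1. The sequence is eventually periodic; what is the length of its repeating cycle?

3

Computing terms: b[1] = 2, b[2] = 0, b[3] = 1, b[4] = 2.
Since b[4] = b[1] = 2, the sequence is periodic with period 3.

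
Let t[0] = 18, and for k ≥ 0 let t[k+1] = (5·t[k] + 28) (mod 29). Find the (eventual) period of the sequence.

14

We have t[0] = 18,  t[1] = 2,  t[2] = 9,  t[3] = 15,  t[4] = 16,  t[5] = 21,  t[6] = 17,  t[7] = 26,  t[8] = 13,  t[9] = 6,  t[10] = 0,  t[11] = 28,  t[12] = 23,  t[13] = 27,  t[14] = 18.
The sequence repeats with period 14.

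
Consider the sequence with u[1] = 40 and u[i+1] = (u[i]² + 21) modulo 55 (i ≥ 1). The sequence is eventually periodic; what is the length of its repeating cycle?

Computing terms: u[1] = 40; u[2] = 26; u[3] = 37; u[4] = 15; u[5] = 26.
Since u[5] = u[2] = 26, the sequence is eventually periodic: after a pre-period of length 1 it cycles with period 3.

3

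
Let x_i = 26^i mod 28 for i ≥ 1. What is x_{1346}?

4

x_1 = 26, x_2 = 4, x_3 = 20, x_4 = 16, x_5 = 24, x_6 = 8, x_7 = 12, x_8 = 4.
Since x_8 = x_2 = 4, the sequence is eventually periodic: after a pre-period of length 1 it cycles with period 6.
For i ≥ 2, x_i depends only on (i - 2) mod 6. (1346 - 2) mod 6 = 0, so x_{1346} = x_2 = 4.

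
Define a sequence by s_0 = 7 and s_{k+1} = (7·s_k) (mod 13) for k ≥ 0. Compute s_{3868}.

11

We have s_0 = 7,  s_1 = 10,  s_2 = 5,  s_3 = 9,  s_4 = 11,  s_5 = 12,  s_6 = 6,  s_7 = 3,  s_8 = 8,  s_9 = 4,  s_{10} = 2,  s_{11} = 1,  s_{12} = 7.
The sequence repeats with period 12.
(3868 - 0) mod 12 = 4, so s_{3868} = s_4 = 11.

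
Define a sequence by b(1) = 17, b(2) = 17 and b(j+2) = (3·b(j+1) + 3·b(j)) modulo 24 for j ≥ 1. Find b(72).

b(1) = 17; b(2) = 17; b(3) = 6; b(4) = 21; b(5) = 9; b(6) = 18; b(7) = 9; b(8) = 9; b(9) = 6; b(10) = 21.
Since (b(9), b(10)) = (b(3), b(4)) = (6, 21) (two consecutive terms determine the rest), the sequence is eventually periodic: after a pre-period of length 2 it cycles with period 6.
For j ≥ 3, b(j) depends only on (j - 3) mod 6. (72 - 3) mod 6 = 3, so b(72) = b(6) = 18.

18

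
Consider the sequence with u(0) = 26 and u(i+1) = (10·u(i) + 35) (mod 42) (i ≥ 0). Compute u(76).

13

Listing terms: u(0) = 26,  u(1) = 1,  u(2) = 3,  u(3) = 23,  u(4) = 13,  u(5) = 39,  u(6) = 5,  u(7) = 1.
Since u(7) = u(1) = 1, the sequence is eventually periodic: after a pre-period of length 1 it cycles with period 6.
For i ≥ 1, u(i) depends only on (i - 1) mod 6. (76 - 1) mod 6 = 3, so u(76) = u(4) = 13.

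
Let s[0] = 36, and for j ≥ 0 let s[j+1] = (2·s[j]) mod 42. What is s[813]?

36

Listing terms: s[0] = 36,  s[1] = 30,  s[2] = 18,  s[3] = 36.
The sequence repeats with period 3.
So s[813] = s[0 + ((813-0) mod 3)] = s[0] = 36.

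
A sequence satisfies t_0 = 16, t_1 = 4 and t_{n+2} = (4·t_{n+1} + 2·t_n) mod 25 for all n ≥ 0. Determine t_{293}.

Computing terms: t_0 = 16, t_1 = 4, t_2 = 23, t_3 = 0, t_4 = 21, t_5 = 9, t_6 = 3, t_7 = 5, t_8 = 1, t_9 = 14, t_{10} = 8, t_{11} = 10, t_{12} = 6, t_{13} = 19, t_{14} = 13, t_{15} = 15, t_{16} = 11, t_{17} = 24, t_{18} = 18, t_{19} = 20, t_{20} = 16, t_{21} = 4.
The sequence repeats with period 20.
(293 - 0) mod 20 = 13, so t_{293} = t_{13} = 19.

19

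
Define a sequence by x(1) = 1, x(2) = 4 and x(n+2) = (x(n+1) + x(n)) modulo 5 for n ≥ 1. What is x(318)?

Listing terms: x(1) = 1, x(2) = 4, x(3) = 0, x(4) = 4, x(5) = 4, x(6) = 3, x(7) = 2, x(8) = 0, x(9) = 2, x(10) = 2, x(11) = 4, x(12) = 1, x(13) = 0, x(14) = 1, x(15) = 1, x(16) = 2, x(17) = 3, x(18) = 0, x(19) = 3, x(20) = 3, x(21) = 1, x(22) = 4.
The sequence repeats with period 20.
So x(318) = x(1 + ((318-1) mod 20)) = x(18) = 0.

0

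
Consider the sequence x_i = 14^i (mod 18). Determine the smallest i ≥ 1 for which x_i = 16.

We have x_0 = 1,  x_1 = 14,  x_2 = 16,  x_3 = 8,  x_4 = 4,  x_5 = 2,  x_6 = 10,  x_7 = 14.
Since x_7 = x_1 = 14, the sequence is eventually periodic: after a pre-period of length 1 it cycles with period 6.
The value 16 first appears (with i ≥ 1) at x_2.

2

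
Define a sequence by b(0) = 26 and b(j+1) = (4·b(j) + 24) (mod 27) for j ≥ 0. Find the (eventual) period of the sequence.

9

Listing terms: b(0) = 26; b(1) = 20; b(2) = 23; b(3) = 8; b(4) = 2; b(5) = 5; b(6) = 17; b(7) = 11; b(8) = 14; b(9) = 26.
The sequence repeats with period 9.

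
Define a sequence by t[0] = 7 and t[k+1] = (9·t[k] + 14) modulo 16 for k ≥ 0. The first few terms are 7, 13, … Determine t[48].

7

We have t[0] = 7; t[1] = 13; t[2] = 3; t[3] = 9; t[4] = 15; t[5] = 5; t[6] = 11; t[7] = 1; t[8] = 7.
Since t[8] = t[0] = 7, the sequence is periodic with period 8.
(48 - 0) mod 8 = 0, so t[48] = t[0] = 7.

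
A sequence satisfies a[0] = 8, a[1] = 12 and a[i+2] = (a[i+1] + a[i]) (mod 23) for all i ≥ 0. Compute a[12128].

a[0] = 8, a[1] = 12, a[2] = 20, a[3] = 9, a[4] = 6, a[5] = 15, a[6] = 21, a[7] = 13, a[8] = 11, a[9] = 1, a[10] = 12, a[11] = 13, a[12] = 2, a[13] = 15, a[14] = 17, a[15] = 9, a[16] = 3, a[17] = 12, a[18] = 15, a[19] = 4, a[20] = 19, a[21] = 0, a[22] = 19, a[23] = 19, a[24] = 15, a[25] = 11, a[26] = 3, a[27] = 14, a[28] = 17, a[29] = 8, a[30] = 2, a[31] = 10, a[32] = 12, a[33] = 22, a[34] = 11, a[35] = 10, a[36] = 21, a[37] = 8, a[38] = 6, a[39] = 14, a[40] = 20, a[41] = 11, a[42] = 8, a[43] = 19, a[44] = 4, a[45] = 0, a[46] = 4, a[47] = 4, a[48] = 8, a[49] = 12.
The sequence repeats with period 48.
So a[12128] = a[0 + ((12128-0) mod 48)] = a[32] = 12.

12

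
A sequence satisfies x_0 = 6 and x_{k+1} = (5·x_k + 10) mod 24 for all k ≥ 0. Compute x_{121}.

16

We have x_0 = 6; x_1 = 16; x_2 = 18; x_3 = 4; x_4 = 6.
Since x_4 = x_0 = 6, the sequence is periodic with period 4.
(121 - 0) mod 4 = 1, so x_{121} = x_1 = 16.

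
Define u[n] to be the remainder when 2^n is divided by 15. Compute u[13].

u[1] = 2,  u[2] = 4,  u[3] = 8,  u[4] = 1,  u[5] = 2.
The sequence repeats with period 4.
(13 - 1) mod 4 = 0, so u[13] = u[1] = 2.

2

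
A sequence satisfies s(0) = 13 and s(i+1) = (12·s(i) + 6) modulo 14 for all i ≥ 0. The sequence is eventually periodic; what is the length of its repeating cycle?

6

Listing terms: s(0) = 13, s(1) = 8, s(2) = 4, s(3) = 12, s(4) = 10, s(5) = 0, s(6) = 6, s(7) = 8.
Since s(7) = s(1) = 8, the sequence is eventually periodic: after a pre-period of length 1 it cycles with period 6.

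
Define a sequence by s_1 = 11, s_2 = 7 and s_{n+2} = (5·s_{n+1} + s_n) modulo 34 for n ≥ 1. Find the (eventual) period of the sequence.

36

We have s_1 = 11, s_2 = 7, s_3 = 12, s_4 = 33, s_5 = 7, s_6 = 0, s_7 = 7, s_8 = 1, s_9 = 12, s_{10} = 27, s_{11} = 11, s_{12} = 14, s_{13} = 13, s_{14} = 11, s_{15} = 0, s_{16} = 11, s_{17} = 21, s_{18} = 14, s_{19} = 23, s_{20} = 27, s_{21} = 22, s_{22} = 1, s_{23} = 27, s_{24} = 0, s_{25} = 27, s_{26} = 33, s_{27} = 22, s_{28} = 7, s_{29} = 23, s_{30} = 20, s_{31} = 21, s_{32} = 23, s_{33} = 0, s_{34} = 23, s_{35} = 13, s_{36} = 20, s_{37} = 11, s_{38} = 7.
Since (s_{37}, s_{38}) = (s_1, s_2) = (11, 7) (two consecutive terms determine the rest), the sequence is periodic with period 36.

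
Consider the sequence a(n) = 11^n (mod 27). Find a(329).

23

We have a(0) = 1; a(1) = 11; a(2) = 13; a(3) = 8; a(4) = 7; a(5) = 23; a(6) = 10; a(7) = 2; a(8) = 22; a(9) = 26; a(10) = 16; a(11) = 14; a(12) = 19; a(13) = 20; a(14) = 4; a(15) = 17; a(16) = 25; a(17) = 5; a(18) = 1.
Since a(18) = a(0) = 1, the sequence is periodic with period 18.
(329 - 0) mod 18 = 5, so a(329) = a(5) = 23.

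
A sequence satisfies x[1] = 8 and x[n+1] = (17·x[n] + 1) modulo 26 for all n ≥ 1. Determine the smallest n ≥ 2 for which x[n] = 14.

5

Listing terms: x[1] = 8, x[2] = 7, x[3] = 16, x[4] = 13, x[5] = 14, x[6] = 5, x[7] = 8.
The sequence repeats with period 6.
The value 14 first appears (with n ≥ 2) at x[5].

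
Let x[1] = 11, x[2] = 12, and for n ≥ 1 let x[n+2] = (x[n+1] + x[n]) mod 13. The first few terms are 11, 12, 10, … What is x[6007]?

Listing terms: x[1] = 11, x[2] = 12, x[3] = 10, x[4] = 9, x[5] = 6, x[6] = 2, x[7] = 8, x[8] = 10, x[9] = 5, x[10] = 2, x[11] = 7, x[12] = 9, x[13] = 3, x[14] = 12, x[15] = 2, x[16] = 1, x[17] = 3, x[18] = 4, x[19] = 7, x[20] = 11, x[21] = 5, x[22] = 3, x[23] = 8, x[24] = 11, x[25] = 6, x[26] = 4, x[27] = 10, x[28] = 1, x[29] = 11, x[30] = 12.
The sequence repeats with period 28.
(6007 - 1) mod 28 = 14, so x[6007] = x[15] = 2.

2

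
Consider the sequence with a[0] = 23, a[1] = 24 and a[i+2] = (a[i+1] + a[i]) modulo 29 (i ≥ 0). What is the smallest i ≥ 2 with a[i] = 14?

We have a[0] = 23; a[1] = 24; a[2] = 18; a[3] = 13; a[4] = 2; a[5] = 15; a[6] = 17; a[7] = 3; a[8] = 20; a[9] = 23; a[10] = 14; a[11] = 8; a[12] = 22; a[13] = 1; a[14] = 23; a[15] = 24.
The sequence repeats with period 14.
The value 14 first appears (with i ≥ 2) at a[10].

10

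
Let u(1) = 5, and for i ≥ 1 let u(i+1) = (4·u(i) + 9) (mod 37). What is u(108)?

36

u(1) = 5; u(2) = 29; u(3) = 14; u(4) = 28; u(5) = 10; u(6) = 12; u(7) = 20; u(8) = 15; u(9) = 32; u(10) = 26; u(11) = 2; u(12) = 17; u(13) = 3; u(14) = 21; u(15) = 19; u(16) = 11; u(17) = 16; u(18) = 36; u(19) = 5.
Since u(19) = u(1) = 5, the sequence is periodic with period 18.
So u(108) = u(1 + ((108-1) mod 18)) = u(18) = 36.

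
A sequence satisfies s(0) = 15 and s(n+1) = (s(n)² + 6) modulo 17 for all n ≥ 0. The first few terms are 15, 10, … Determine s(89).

s(0) = 15; s(1) = 10; s(2) = 4; s(3) = 5; s(4) = 14; s(5) = 15.
Since s(5) = s(0) = 15, the sequence is periodic with period 5.
(89 - 0) mod 5 = 4, so s(89) = s(4) = 14.

14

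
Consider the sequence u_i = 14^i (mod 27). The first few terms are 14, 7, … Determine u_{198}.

1

Listing terms: u_1 = 14,  u_2 = 7,  u_3 = 17,  u_4 = 22,  u_5 = 11,  u_6 = 19,  u_7 = 23,  u_8 = 25,  u_9 = 26,  u_{10} = 13,  u_{11} = 20,  u_{12} = 10,  u_{13} = 5,  u_{14} = 16,  u_{15} = 8,  u_{16} = 4,  u_{17} = 2,  u_{18} = 1,  u_{19} = 14.
The sequence repeats with period 18.
(198 - 1) mod 18 = 17, so u_{198} = u_{18} = 1.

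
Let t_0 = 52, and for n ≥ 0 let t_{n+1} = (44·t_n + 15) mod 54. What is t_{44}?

43

t_0 = 52; t_1 = 35; t_2 = 43; t_3 = 17; t_4 = 7; t_5 = 53; t_6 = 25; t_7 = 35.
Since t_7 = t_1 = 35, the sequence is eventually periodic: after a pre-period of length 1 it cycles with period 6.
For n ≥ 1, t_n depends only on (n - 1) mod 6. (44 - 1) mod 6 = 1, so t_{44} = t_2 = 43.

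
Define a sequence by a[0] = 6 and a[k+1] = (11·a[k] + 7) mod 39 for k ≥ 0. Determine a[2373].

Listing terms: a[0] = 6; a[1] = 34; a[2] = 30; a[3] = 25; a[4] = 9; a[5] = 28; a[6] = 3; a[7] = 1; a[8] = 18; a[9] = 10; a[10] = 0; a[11] = 7; a[12] = 6.
Since a[12] = a[0] = 6, the sequence is periodic with period 12.
So a[2373] = a[0 + ((2373-0) mod 12)] = a[9] = 10.

10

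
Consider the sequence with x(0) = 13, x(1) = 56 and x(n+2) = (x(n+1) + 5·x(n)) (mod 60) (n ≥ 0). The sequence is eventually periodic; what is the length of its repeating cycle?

6

Listing terms: x(0) = 13; x(1) = 56; x(2) = 1; x(3) = 41; x(4) = 46; x(5) = 11; x(6) = 1; x(7) = 56; x(8) = 1.
Since (x(7), x(8)) = (x(1), x(2)) = (56, 1) (two consecutive terms determine the rest), the sequence is eventually periodic: after a pre-period of length 1 it cycles with period 6.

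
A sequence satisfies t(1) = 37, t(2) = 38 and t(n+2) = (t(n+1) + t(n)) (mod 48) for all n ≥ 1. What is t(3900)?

41

t(1) = 37,  t(2) = 38,  t(3) = 27,  t(4) = 17,  t(5) = 44,  t(6) = 13,  t(7) = 9,  t(8) = 22,  t(9) = 31,  t(10) = 5,  t(11) = 36,  t(12) = 41,  t(13) = 29,  t(14) = 22,  t(15) = 3,  t(16) = 25,  t(17) = 28,  t(18) = 5,  t(19) = 33,  t(20) = 38,  t(21) = 23,  t(22) = 13,  t(23) = 36,  t(24) = 1,  t(25) = 37,  t(26) = 38.
Since (t(25), t(26)) = (t(1), t(2)) = (37, 38) (two consecutive terms determine the rest), the sequence is periodic with period 24.
(3900 - 1) mod 24 = 11, so t(3900) = t(12) = 41.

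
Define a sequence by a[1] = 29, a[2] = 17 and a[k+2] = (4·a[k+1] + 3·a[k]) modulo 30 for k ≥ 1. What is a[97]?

29

We have a[1] = 29; a[2] = 17; a[3] = 5; a[4] = 11; a[5] = 29; a[6] = 29; a[7] = 23; a[8] = 29; a[9] = 5; a[10] = 17; a[11] = 23; a[12] = 23; a[13] = 11; a[14] = 23; a[15] = 5; a[16] = 29; a[17] = 11; a[18] = 11; a[19] = 17; a[20] = 11; a[21] = 5; a[22] = 23; a[23] = 17; a[24] = 17; a[25] = 29; a[26] = 17.
The sequence repeats with period 24.
So a[97] = a[1 + ((97-1) mod 24)] = a[1] = 29.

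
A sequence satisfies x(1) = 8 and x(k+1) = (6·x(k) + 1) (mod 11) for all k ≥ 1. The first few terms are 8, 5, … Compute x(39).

4

We have x(1) = 8; x(2) = 5; x(3) = 9; x(4) = 0; x(5) = 1; x(6) = 7; x(7) = 10; x(8) = 6; x(9) = 4; x(10) = 3; x(11) = 8.
Since x(11) = x(1) = 8, the sequence is periodic with period 10.
So x(39) = x(1 + ((39-1) mod 10)) = x(9) = 4.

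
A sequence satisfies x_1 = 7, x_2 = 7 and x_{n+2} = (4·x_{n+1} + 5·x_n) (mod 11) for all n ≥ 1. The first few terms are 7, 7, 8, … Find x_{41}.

We have x_1 = 7, x_2 = 7, x_3 = 8, x_4 = 1, x_5 = 0, x_6 = 5, x_7 = 9, x_8 = 6, x_9 = 3, x_{10} = 9, x_{11} = 7, x_{12} = 7.
Since (x_{11}, x_{12}) = (x_1, x_2) = (7, 7) (two consecutive terms determine the rest), the sequence is periodic with period 10.
So x_{41} = x_{1 + ((41-1) mod 10)} = x_1 = 7.

7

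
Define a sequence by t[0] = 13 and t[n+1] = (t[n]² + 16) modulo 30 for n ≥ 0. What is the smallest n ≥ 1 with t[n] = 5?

1

t[0] = 13; t[1] = 5; t[2] = 11; t[3] = 17; t[4] = 5.
Since t[4] = t[1] = 5, the sequence is eventually periodic: after a pre-period of length 1 it cycles with period 3.
The value 5 first appears (with n ≥ 1) at t[1].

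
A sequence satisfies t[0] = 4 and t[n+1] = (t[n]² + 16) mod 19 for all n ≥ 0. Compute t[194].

We have t[0] = 4,  t[1] = 13,  t[2] = 14,  t[3] = 3,  t[4] = 6,  t[5] = 14.
Since t[5] = t[2] = 14, the sequence is eventually periodic: after a pre-period of length 2 it cycles with period 3.
For n ≥ 2, t[n] depends only on (n - 2) mod 3. (194 - 2) mod 3 = 0, so t[194] = t[2] = 14.

14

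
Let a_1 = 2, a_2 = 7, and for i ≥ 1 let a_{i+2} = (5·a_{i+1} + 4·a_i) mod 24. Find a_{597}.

19

We have a_1 = 2,  a_2 = 7,  a_3 = 19,  a_4 = 3,  a_5 = 19,  a_6 = 11,  a_7 = 11,  a_8 = 3,  a_9 = 11,  a_{10} = 19,  a_{11} = 19,  a_{12} = 3.
Since (a_{11}, a_{12}) = (a_3, a_4) = (19, 3) (two consecutive terms determine the rest), the sequence is eventually periodic: after a pre-period of length 2 it cycles with period 8.
For i ≥ 3, a_i depends only on (i - 3) mod 8. (597 - 3) mod 8 = 2, so a_{597} = a_5 = 19.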